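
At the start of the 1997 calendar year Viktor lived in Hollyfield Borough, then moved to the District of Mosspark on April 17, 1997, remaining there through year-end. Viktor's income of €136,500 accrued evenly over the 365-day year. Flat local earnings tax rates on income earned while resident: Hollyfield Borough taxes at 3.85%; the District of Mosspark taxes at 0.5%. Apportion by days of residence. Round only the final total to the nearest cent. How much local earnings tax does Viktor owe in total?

Hollyfield Borough, January 1 – April 16, 1997: 106 days → €136,500 × 3.85% × 106/365 = €1,526.1822
The District of Mosspark, April 17 – December 31, 1997: 259 days → €136,500 × 0.5% × 259/365 = €484.2945
Total = €2,010.4767

€2,010.48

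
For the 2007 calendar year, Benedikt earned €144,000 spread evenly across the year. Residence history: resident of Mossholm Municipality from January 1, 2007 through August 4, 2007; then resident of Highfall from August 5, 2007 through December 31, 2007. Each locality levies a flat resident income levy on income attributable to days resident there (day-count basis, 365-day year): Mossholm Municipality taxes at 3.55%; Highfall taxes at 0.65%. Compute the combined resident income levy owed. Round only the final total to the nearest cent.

Mossholm Municipality, January 1 – August 4, 2007: 216 days → €144,000 × 3.55% × 216/365 = €3,025.1836
Highfall, August 5 – December 31, 2007: 149 days → €144,000 × 0.65% × 149/365 = €382.0932
Total = €3,407.2767

€3,407.28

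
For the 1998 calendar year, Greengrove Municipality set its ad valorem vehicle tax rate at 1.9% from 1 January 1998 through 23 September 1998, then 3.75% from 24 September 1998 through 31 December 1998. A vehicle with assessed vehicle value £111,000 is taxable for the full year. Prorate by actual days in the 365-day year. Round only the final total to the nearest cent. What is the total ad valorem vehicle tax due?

£2,665.98

1 January – 23 September 1998: 266 days at 1.9% → £111,000 × 1.9% × 266/365 = £1,536.9699
24 September – 31 December 1998: 99 days at 3.75% → £111,000 × 3.75% × 99/365 = £1,129.0068
Total = £2,665.9767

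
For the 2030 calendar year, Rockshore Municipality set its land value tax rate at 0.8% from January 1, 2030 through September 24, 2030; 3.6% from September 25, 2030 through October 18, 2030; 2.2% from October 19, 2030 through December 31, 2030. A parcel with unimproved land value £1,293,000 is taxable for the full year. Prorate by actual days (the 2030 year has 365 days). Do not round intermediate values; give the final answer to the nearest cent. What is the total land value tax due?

£16,394.53

January 1 – September 24, 2030: 267 days at 0.8% → £1,293,000 × 0.8% × 267/365 = £7,566.7068
September 25 – October 18, 2030: 24 days at 3.6% → £1,293,000 × 3.6% × 24/365 = £3,060.6904
October 19 – December 31, 2030: 74 days at 2.2% → £1,293,000 × 2.2% × 74/365 = £5,767.1342
Total = £16,394.5315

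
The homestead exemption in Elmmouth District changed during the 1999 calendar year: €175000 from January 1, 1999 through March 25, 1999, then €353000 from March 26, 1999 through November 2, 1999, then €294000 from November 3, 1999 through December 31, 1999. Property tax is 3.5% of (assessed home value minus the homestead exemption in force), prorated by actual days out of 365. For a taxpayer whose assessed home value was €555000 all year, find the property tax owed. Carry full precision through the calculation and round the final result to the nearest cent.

January 1 – March 25, 1999: 84 days, exemption €175000 → (€555000 − €175000) × 3.5% × 84/365 = €3060.8219
March 26 – November 2, 1999: 222 days, exemption €353000 → (€555000 − €353000) × 3.5% × 222/365 = €4300.1096
November 3 – December 31, 1999: 59 days, exemption €294000 → (€555000 − €294000) × 3.5% × 59/365 = €1476.6164
Total = €8837.5479

€8837.55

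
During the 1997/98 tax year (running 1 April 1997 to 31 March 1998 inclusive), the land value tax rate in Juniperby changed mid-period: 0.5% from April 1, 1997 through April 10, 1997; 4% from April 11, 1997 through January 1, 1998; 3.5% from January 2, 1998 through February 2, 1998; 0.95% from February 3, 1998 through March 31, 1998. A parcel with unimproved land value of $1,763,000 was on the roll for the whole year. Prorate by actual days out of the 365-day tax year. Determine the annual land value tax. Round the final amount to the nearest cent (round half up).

$59,659.44

April 1 – April 10, 1997: 10 days at 0.5% → $1,763,000 × 0.5% × 10/365 = $241.5068
April 11, 1997 – January 1, 1998: 266 days at 4% → $1,763,000 × 4% × 266/365 = $51,392.6575
January 2 – February 2, 1998: 32 days at 3.5% → $1,763,000 × 3.5% × 32/365 = $5,409.7534
February 3 – March 31, 1998: 57 days at 0.95% → $1,763,000 × 0.95% × 57/365 = $2,615.5192
Total = $59,659.4370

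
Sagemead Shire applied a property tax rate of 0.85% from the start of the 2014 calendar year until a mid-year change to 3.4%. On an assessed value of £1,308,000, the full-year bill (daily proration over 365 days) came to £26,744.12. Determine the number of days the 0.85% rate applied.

194 days

Let d = days at the first rate; then 365 − d days at the second rate.
£1,308,000 × [0.85%·d + 3.4%·(365−d)] / 365 = £26,744.12
Solving gives d = 194, so the new rate took effect on 14 July 2014.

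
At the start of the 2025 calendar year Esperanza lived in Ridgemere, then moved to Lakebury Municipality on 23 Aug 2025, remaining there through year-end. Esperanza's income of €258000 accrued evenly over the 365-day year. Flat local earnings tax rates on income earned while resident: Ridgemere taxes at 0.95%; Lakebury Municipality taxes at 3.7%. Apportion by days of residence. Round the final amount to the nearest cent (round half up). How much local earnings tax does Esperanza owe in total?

Ridgemere, 1 Jan – 22 Aug 2025: 234 days → €258000 × 0.95% × 234/365 = €1571.3260
Lakebury Municipality, 23 Aug – 31 Dec 2025: 131 days → €258000 × 3.7% × 131/365 = €3426.0986
Total = €4997.4247

€4997.42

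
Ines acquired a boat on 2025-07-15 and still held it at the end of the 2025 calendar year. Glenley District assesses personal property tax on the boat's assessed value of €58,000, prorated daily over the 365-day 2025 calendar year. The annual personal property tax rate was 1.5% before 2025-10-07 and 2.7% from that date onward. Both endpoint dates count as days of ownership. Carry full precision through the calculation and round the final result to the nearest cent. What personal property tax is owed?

2025-07-15 to 2025-10-06: 84 days at 1.5% → €58,000 × 1.5% × 84/365 = €200.2192
2025-10-07 to 2025-12-31: 86 days at 2.7% → €58,000 × 2.7% × 86/365 = €368.9753
Total = €569.1945

€569.19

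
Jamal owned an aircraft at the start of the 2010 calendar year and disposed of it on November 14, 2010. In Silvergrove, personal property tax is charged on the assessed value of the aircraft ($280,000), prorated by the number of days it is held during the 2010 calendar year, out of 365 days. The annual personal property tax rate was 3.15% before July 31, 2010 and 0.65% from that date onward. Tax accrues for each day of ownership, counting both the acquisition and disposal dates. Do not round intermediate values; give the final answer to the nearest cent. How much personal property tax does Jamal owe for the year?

$5,632.22

January 1 – July 30, 2010: 211 days at 3.15% → $280,000 × 3.15% × 211/365 = $5,098.6849
July 31 – November 14, 2010: 107 days at 0.65% → $280,000 × 0.65% × 107/365 = $533.5342
Total = $5,632.2192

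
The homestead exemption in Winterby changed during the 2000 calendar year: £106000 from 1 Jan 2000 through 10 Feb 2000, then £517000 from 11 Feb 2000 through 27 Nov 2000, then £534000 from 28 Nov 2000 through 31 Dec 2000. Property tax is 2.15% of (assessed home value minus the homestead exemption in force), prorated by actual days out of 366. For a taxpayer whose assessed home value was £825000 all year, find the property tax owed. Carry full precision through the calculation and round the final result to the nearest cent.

£7577.93

1 Jan – 10 Feb 2000: 41 days, exemption £106000 → (£825000 − £106000) × 2.15% × 41/366 = £1731.6899
11 Feb – 27 Nov 2000: 291 days, exemption £517000 → (£825000 − £517000) × 2.15% × 291/366 = £5265.0328
28 Nov – 31 Dec 2000: 34 days, exemption £534000 → (£825000 − £534000) × 2.15% × 34/366 = £581.2049
Total = £7577.9276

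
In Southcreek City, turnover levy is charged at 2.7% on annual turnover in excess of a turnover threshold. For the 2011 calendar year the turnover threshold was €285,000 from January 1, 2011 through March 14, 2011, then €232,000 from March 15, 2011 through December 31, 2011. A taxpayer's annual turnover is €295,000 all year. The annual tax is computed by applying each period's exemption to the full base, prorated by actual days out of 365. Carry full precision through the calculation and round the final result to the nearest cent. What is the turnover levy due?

January 1 – March 14, 2011: 73 days, exemption €285,000 → (€295,000 − €285,000) × 2.7% × 73/365 = €54.0000
March 15 – December 31, 2011: 292 days, exemption €232,000 → (€295,000 − €232,000) × 2.7% × 292/365 = €1,360.8000
Total = €1,414.8000

€1,414.80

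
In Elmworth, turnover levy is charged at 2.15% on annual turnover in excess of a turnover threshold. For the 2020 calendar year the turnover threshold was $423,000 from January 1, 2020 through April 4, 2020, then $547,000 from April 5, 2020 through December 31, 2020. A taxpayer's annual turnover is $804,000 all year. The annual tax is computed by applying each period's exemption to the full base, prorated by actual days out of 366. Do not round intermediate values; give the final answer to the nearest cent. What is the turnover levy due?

January 1 – April 4, 2020: 95 days, exemption $423,000 → ($804,000 − $423,000) × 2.15% × 95/366 = $2,126.2090
April 5 – December 31, 2020: 271 days, exemption $547,000 → ($804,000 − $547,000) × 2.15% × 271/366 = $4,091.2855
Total = $6,217.4945

$6,217.49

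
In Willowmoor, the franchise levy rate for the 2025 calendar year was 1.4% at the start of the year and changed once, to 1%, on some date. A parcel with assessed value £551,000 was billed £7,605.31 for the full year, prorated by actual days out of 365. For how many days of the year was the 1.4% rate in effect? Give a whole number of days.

Let d = days at the first rate; then 365 − d days at the second rate.
£551,000 × [1.4%·d + 1%·(365−d)] / 365 = £7,605.31
Solving gives d = 347, so the new rate took effect on 14 December 2025.

347 days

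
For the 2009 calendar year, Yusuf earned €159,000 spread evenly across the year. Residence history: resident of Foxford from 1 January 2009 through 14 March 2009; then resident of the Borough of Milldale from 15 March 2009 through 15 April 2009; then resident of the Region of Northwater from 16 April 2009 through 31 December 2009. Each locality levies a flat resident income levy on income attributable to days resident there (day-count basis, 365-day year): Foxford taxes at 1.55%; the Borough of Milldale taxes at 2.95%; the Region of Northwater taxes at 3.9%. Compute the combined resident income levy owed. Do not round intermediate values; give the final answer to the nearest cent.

Foxford, 1 January – 14 March 2009: 73 days → €159,000 × 1.55% × 73/365 = €492.9000
The Borough of Milldale, 15 March – 15 April 2009: 32 days → €159,000 × 2.95% × 32/365 = €411.2219
The Region of Northwater, 16 April – 31 December 2009: 260 days → €159,000 × 3.9% × 260/365 = €4,417.1507
Total = €5,321.2726

€5,321.27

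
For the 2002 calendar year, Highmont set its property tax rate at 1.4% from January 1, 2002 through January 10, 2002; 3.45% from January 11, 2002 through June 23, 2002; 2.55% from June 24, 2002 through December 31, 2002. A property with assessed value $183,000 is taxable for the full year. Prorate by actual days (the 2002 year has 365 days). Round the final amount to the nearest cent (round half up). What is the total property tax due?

January 1 – January 10, 2002: 10 days at 1.4% → $183,000 × 1.4% × 10/365 = $70.1918
January 11 – June 23, 2002: 164 days at 3.45% → $183,000 × 3.45% × 164/365 = $2,836.7507
June 24 – December 31, 2002: 191 days at 2.55% → $183,000 × 2.55% × 191/365 = $2,441.9219
Total = $5,348.8644

$5,348.86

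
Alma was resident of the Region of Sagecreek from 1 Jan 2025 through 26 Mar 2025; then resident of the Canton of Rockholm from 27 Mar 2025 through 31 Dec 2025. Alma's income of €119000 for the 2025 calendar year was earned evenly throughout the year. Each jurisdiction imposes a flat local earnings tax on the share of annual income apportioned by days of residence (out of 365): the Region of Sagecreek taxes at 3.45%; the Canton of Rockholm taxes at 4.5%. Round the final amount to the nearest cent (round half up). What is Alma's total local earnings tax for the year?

The Region of Sagecreek, 1 Jan – 26 Mar 2025: 85 days → €119000 × 3.45% × 85/365 = €956.0753
The Canton of Rockholm, 27 Mar – 31 Dec 2025: 280 days → €119000 × 4.5% × 280/365 = €4107.9452
Total = €5064.0205

€5064.02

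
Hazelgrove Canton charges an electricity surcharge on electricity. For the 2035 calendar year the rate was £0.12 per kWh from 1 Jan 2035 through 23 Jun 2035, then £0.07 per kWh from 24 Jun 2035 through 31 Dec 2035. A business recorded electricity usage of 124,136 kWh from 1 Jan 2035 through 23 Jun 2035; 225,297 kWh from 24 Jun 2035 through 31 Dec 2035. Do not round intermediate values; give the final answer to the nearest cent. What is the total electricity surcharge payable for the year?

1 Jan – 23 Jun 2035: 124,136 kWh at £0.12/kWh → £14896.32
24 Jun – 31 Dec 2035: 225,297 kWh at £0.07/kWh → £15770.79

£30667.11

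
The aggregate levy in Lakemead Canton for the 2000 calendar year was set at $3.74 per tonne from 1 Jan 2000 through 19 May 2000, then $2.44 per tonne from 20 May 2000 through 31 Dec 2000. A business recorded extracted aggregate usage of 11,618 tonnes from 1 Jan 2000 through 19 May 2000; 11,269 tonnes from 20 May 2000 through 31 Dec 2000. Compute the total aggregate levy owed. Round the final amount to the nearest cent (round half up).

$70,947.68

1 Jan – 19 May 2000: 11,618 tonnes at $3.74/tonne → $43,451.32
20 May – 31 Dec 2000: 11,269 tonnes at $2.44/tonne → $27,496.36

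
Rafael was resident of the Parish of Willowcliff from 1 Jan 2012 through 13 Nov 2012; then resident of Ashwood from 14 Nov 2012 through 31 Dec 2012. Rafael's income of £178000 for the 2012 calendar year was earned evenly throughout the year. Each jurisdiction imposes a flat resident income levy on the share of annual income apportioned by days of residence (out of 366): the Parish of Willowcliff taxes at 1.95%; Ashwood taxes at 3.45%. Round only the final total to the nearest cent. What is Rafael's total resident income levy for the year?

The Parish of Willowcliff, 1 Jan – 13 Nov 2012: 318 days → £178000 × 1.95% × 318/366 = £3015.7869
Ashwood, 14 Nov – 31 Dec 2012: 48 days → £178000 × 3.45% × 48/366 = £805.3770
Total = £3821.1639

£3821.16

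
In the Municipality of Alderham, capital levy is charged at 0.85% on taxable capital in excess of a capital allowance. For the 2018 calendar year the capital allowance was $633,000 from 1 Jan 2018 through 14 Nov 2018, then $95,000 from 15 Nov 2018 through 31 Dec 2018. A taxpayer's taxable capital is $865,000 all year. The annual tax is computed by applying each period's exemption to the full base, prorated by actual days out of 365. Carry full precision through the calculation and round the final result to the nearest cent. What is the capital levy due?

$2,560.85

1 Jan – 14 Nov 2018: 318 days, exemption $633,000 → ($865,000 − $633,000) × 0.85% × 318/365 = $1,718.0712
15 Nov – 31 Dec 2018: 47 days, exemption $95,000 → ($865,000 − $95,000) × 0.85% × 47/365 = $842.7808
Total = $2,560.8521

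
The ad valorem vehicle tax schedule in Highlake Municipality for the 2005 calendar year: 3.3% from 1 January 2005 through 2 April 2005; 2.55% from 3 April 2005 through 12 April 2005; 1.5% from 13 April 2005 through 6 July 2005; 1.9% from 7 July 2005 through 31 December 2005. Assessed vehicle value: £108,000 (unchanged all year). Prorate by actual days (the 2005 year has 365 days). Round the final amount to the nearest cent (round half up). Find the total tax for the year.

1 January – 2 April 2005: 92 days at 3.3% → £108,000 × 3.3% × 92/365 = £898.3233
3 April – 12 April 2005: 10 days at 2.55% → £108,000 × 2.55% × 10/365 = £75.4521
13 April – 6 July 2005: 85 days at 1.5% → £108,000 × 1.5% × 85/365 = £377.2603
7 July – 31 December 2005: 178 days at 1.9% → £108,000 × 1.9% × 178/365 = £1,000.7014
Total = £2,351.7370

£2,351.74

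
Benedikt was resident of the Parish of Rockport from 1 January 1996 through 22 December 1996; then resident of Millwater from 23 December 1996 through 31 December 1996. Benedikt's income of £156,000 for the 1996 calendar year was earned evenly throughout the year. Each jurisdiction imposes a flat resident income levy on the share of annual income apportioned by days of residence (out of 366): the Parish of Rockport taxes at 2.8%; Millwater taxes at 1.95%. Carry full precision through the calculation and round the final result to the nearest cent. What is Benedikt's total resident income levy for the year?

£4,335.39

The Parish of Rockport, 1 January – 22 December 1996: 357 days → £156,000 × 2.8% × 357/366 = £4,260.5902
Millwater, 23 December – 31 December 1996: 9 days → £156,000 × 1.95% × 9/366 = £74.8033
Total = £4,335.3934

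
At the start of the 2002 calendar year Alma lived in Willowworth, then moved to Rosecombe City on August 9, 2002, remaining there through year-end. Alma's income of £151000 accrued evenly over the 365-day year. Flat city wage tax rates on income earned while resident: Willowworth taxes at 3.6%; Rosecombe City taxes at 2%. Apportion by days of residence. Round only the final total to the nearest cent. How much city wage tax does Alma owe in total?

Willowworth, January 1 – August 8, 2002: 220 days → £151000 × 3.6% × 220/365 = £3276.4932
Rosecombe City, August 9 – December 31, 2002: 145 days → £151000 × 2% × 145/365 = £1199.7260
Total = £4476.2192

£4476.22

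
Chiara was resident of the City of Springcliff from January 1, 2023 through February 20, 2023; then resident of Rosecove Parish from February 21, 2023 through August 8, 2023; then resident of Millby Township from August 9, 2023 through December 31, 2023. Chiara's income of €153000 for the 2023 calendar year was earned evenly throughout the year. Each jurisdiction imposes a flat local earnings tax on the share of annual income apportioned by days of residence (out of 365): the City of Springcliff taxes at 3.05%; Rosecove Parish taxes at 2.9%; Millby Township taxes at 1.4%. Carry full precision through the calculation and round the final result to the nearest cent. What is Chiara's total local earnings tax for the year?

The City of Springcliff, January 1 – February 20, 2023: 51 days → €153000 × 3.05% × 51/365 = €652.0315
Rosecove Parish, February 21 – August 8, 2023: 169 days → €153000 × 2.9% × 169/365 = €2054.3918
Millby Township, August 9 – December 31, 2023: 145 days → €153000 × 1.4% × 145/365 = €850.9315
Total = €3557.3548

€3557.35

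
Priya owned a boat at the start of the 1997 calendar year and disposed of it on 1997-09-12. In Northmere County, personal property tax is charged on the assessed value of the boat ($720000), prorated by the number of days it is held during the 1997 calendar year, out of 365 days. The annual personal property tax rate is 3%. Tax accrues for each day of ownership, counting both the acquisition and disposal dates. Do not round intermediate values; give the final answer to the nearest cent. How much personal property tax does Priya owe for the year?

$15090.41

Days held (1997-01-01 to 1997-09-12): 255 out of 365
Tax = $720000 × 3% × 255/365 = $15090.4110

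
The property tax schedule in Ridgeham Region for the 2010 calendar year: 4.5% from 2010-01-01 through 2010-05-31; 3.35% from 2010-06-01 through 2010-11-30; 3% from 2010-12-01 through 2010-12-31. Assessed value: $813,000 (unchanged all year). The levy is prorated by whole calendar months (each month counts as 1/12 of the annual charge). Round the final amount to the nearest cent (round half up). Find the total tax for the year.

$30,894.00

2010-01-01 to 2010-05-31: 5 months at 4.5% → $813,000 × 4.5% × 5/12 = $15,243.7500
2010-06-01 to 2010-11-30: 6 months at 3.35% → $813,000 × 3.35% × 6/12 = $13,617.7500
2010-12-01 to 2010-12-31: 1 month at 3% → $813,000 × 3% × 1/12 = $2,032.5000
Total = $30,894.0000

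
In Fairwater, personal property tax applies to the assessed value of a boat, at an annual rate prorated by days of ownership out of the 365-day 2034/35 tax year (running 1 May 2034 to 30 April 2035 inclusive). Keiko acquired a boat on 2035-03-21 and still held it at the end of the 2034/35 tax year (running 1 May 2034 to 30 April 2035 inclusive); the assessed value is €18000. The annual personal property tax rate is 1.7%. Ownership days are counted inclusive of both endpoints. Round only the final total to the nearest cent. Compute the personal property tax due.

Days held (2035-03-21 to 2035-04-30): 41 out of 365
Tax = €18000 × 1.7% × 41/365 = €34.3726

€34.37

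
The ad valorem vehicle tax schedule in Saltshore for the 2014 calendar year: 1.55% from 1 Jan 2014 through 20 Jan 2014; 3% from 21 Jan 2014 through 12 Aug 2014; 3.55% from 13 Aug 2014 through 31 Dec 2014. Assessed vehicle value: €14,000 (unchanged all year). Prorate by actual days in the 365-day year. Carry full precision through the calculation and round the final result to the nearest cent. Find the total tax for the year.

€438.62

1 Jan – 20 Jan 2014: 20 days at 1.55% → €14,000 × 1.55% × 20/365 = €11.8904
21 Jan – 12 Aug 2014: 204 days at 3% → €14,000 × 3% × 204/365 = €234.7397
13 Aug – 31 Dec 2014: 141 days at 3.55% → €14,000 × 3.55% × 141/365 = €191.9918
Total = €438.6219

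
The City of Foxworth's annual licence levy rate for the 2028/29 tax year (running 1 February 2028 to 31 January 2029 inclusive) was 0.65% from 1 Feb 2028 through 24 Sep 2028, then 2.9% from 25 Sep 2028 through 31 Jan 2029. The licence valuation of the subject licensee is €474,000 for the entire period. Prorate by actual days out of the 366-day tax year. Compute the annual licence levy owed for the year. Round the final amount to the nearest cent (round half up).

€6,839.98

1 Feb – 24 Sep 2028: 237 days at 0.65% → €474,000 × 0.65% × 237/366 = €1,995.0738
25 Sep 2028 – 31 Jan 2029: 129 days at 2.9% → €474,000 × 2.9% × 129/366 = €4,844.9016
Total = €6,839.9754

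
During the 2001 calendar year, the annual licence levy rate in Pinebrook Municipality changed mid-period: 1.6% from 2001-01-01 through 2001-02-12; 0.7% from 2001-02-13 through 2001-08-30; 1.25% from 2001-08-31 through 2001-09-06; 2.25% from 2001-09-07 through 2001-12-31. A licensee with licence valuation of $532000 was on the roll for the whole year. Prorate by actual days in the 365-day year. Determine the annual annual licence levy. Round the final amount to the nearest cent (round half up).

2001-01-01 to 2001-02-12: 43 days at 1.6% → $532000 × 1.6% × 43/365 = $1002.7836
2001-02-13 to 2001-08-30: 199 days at 0.7% → $532000 × 0.7% × 199/365 = $2030.3452
2001-08-31 to 2001-09-06: 7 days at 1.25% → $532000 × 1.25% × 7/365 = $127.5342
2001-09-07 to 2001-12-31: 116 days at 2.25% → $532000 × 2.25% × 116/365 = $3804.1644
Total = $6964.8274

$6964.83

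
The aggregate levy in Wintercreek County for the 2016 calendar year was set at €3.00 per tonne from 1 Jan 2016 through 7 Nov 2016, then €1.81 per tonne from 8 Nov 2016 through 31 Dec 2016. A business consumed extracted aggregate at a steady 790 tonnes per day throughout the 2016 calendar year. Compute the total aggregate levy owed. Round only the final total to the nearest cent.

1 Jan – 7 Nov 2016: 312 days × 790 tonnes/day = 246,480 tonnes at €3.00/tonne → €739,440.00
8 Nov – 31 Dec 2016: 54 days × 790 tonnes/day = 42,660 tonnes at €1.81/tonne → €77,214.60

€816,654.60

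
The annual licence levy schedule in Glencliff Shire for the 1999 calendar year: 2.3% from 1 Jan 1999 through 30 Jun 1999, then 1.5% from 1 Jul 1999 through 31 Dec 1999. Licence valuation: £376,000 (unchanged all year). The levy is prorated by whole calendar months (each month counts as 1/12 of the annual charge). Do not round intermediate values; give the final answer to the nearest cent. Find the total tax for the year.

1 Jan – 30 Jun 1999: 6 months at 2.3% → £376,000 × 2.3% × 6/12 = £4,324.0000
1 Jul – 31 Dec 1999: 6 months at 1.5% → £376,000 × 1.5% × 6/12 = £2,820.0000
Total = £7,144.0000

£7,144.00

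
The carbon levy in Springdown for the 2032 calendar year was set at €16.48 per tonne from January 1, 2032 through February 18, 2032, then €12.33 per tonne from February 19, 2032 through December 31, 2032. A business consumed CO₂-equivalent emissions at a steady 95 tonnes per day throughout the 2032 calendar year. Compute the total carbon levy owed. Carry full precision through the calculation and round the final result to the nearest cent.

January 1 – February 18, 2032: 49 days × 95 tonnes/day = 4,655 tonnes at €16.48/tonne → €76714.40
February 19 – December 31, 2032: 317 days × 95 tonnes/day = 30,115 tonnes at €12.33/tonne → €371317.95

€448032.35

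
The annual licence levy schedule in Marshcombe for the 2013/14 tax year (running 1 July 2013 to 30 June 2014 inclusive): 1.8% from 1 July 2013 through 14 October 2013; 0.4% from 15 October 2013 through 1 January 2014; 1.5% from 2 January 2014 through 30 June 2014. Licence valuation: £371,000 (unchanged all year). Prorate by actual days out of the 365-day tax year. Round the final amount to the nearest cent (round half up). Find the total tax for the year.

1 July – 14 October 2013: 106 days at 1.8% → £371,000 × 1.8% × 106/365 = £1,939.3644
15 October 2013 – 1 January 2014: 79 days at 0.4% → £371,000 × 0.4% × 79/365 = £321.1945
2 January – 30 June 2014: 180 days at 1.5% → £371,000 × 1.5% × 180/365 = £2,744.3836
Total = £5,004.9425

£5,004.94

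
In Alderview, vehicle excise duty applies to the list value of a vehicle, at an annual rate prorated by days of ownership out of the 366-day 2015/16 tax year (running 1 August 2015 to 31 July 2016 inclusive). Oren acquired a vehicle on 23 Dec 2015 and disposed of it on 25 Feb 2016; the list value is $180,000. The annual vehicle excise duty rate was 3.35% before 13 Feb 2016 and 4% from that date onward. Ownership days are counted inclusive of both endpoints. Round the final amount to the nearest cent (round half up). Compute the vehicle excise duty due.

23 Dec 2015 – 12 Feb 2016: 52 days at 3.35% → $180,000 × 3.35% × 52/366 = $856.7213
13 Feb – 25 Feb 2016: 13 days at 4% → $180,000 × 4% × 13/366 = $255.7377
Total = $1,112.4590

$1,112.46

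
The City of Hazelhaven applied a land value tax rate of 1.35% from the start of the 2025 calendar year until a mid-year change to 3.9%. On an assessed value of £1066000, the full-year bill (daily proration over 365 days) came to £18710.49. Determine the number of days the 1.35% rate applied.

307 days

Let d = days at the first rate; then 365 − d days at the second rate.
£1066000 × [1.35%·d + 3.9%·(365−d)] / 365 = £18710.49
Solving gives d = 307, so the new rate took effect on 4 November 2025.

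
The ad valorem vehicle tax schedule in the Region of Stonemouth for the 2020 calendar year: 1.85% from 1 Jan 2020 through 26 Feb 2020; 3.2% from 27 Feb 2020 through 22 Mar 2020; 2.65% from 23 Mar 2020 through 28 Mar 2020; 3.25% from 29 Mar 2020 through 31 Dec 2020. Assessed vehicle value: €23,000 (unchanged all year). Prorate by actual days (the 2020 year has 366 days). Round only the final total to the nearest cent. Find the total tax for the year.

1 Jan – 26 Feb 2020: 57 days at 1.85% → €23,000 × 1.85% × 57/366 = €66.2664
27 Feb – 22 Mar 2020: 25 days at 3.2% → €23,000 × 3.2% × 25/366 = €50.2732
23 Mar – 28 Mar 2020: 6 days at 2.65% → €23,000 × 2.65% × 6/366 = €9.9918
29 Mar – 31 Dec 2020: 278 days at 3.25% → €23,000 × 3.25% × 278/366 = €567.7732
Total = €694.3046

€694.30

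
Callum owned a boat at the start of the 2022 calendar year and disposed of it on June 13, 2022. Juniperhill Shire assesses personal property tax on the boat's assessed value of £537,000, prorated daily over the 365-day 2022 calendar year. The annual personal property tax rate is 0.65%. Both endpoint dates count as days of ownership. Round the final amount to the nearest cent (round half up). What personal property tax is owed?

Days held (January 1 – June 13, 2022): 164 out of 365
Tax = £537,000 × 0.65% × 164/365 = £1,568.3342

£1,568.33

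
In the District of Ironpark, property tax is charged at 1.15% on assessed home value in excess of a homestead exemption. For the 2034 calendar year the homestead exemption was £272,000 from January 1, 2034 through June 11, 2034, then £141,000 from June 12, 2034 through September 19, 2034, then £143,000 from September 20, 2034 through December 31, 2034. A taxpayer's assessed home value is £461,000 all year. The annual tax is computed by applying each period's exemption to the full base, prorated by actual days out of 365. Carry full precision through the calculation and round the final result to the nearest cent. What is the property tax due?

£3,004.87

January 1 – June 11, 2034: 162 days, exemption £272,000 → (£461,000 − £272,000) × 1.15% × 162/365 = £964.6767
June 12 – September 19, 2034: 100 days, exemption £141,000 → (£461,000 − £141,000) × 1.15% × 100/365 = £1,008.2192
September 20 – December 31, 2034: 103 days, exemption £143,000 → (£461,000 − £143,000) × 1.15% × 103/365 = £1,031.9753
Total = £3,004.8712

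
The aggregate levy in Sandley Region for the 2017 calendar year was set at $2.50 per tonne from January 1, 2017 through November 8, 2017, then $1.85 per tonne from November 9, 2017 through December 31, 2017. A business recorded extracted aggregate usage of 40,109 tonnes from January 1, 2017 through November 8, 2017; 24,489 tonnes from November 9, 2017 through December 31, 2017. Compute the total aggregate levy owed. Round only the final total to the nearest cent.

$145,577.15

January 1 – November 8, 2017: 40,109 tonnes at $2.50/tonne → $100,272.50
November 9 – December 31, 2017: 24,489 tonnes at $1.85/tonne → $45,304.65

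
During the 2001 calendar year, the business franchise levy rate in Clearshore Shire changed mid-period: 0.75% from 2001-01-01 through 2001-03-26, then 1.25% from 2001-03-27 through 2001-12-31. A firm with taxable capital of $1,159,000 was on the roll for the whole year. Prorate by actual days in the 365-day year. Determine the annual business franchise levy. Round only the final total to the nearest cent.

2001-01-01 to 2001-03-26: 85 days at 0.75% → $1,159,000 × 0.75% × 85/365 = $2,024.2808
2001-03-27 to 2001-12-31: 280 days at 1.25% → $1,159,000 × 1.25% × 280/365 = $11,113.6986
Total = $13,137.9795

$13,137.98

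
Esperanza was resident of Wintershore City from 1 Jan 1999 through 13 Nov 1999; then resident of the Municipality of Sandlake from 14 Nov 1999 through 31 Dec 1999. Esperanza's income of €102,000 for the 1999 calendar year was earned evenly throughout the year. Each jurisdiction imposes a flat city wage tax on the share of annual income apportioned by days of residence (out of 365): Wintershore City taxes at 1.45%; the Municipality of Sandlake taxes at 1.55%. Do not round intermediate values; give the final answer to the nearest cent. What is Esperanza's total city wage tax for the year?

€1,492.41

Wintershore City, 1 Jan – 13 Nov 1999: 317 days → €102,000 × 1.45% × 317/365 = €1,284.5014
The Municipality of Sandlake, 14 Nov – 31 Dec 1999: 48 days → €102,000 × 1.55% × 48/365 = €207.9123
Total = €1,492.4137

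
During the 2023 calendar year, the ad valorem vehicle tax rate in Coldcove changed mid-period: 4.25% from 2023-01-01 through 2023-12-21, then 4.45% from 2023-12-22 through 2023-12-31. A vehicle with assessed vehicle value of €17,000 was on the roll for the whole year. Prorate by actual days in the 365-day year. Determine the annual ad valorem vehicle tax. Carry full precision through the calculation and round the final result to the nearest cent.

€723.43

2023-01-01 to 2023-12-21: 355 days at 4.25% → €17,000 × 4.25% × 355/365 = €702.7055
2023-12-22 to 2023-12-31: 10 days at 4.45% → €17,000 × 4.45% × 10/365 = €20.7260
Total = €723.4315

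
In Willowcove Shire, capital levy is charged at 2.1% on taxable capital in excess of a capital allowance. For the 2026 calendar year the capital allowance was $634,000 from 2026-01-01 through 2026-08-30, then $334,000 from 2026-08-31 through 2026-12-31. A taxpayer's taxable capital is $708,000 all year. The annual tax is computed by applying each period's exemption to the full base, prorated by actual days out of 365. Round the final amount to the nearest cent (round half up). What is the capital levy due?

$3,677.01

2026-01-01 to 2026-08-30: 242 days, exemption $634,000 → ($708,000 − $634,000) × 2.1% × 242/365 = $1,030.3233
2026-08-31 to 2026-12-31: 123 days, exemption $334,000 → ($708,000 − $334,000) × 2.1% × 123/365 = $2,646.6904
Total = $3,677.0137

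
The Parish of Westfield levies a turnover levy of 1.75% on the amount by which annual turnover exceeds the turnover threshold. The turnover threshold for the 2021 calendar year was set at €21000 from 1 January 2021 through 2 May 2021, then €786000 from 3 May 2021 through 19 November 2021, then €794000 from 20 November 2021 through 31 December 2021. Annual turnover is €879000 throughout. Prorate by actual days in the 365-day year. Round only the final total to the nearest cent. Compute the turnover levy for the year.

1 January – 2 May 2021: 122 days, exemption €21000 → (€879000 − €21000) × 1.75% × 122/365 = €5018.7123
3 May – 19 November 2021: 201 days, exemption €786000 → (€879000 − €786000) × 1.75% × 201/365 = €896.2397
20 November – 31 December 2021: 42 days, exemption €794000 → (€879000 − €794000) × 1.75% × 42/365 = €171.1644
Total = €6086.1164

€6086.12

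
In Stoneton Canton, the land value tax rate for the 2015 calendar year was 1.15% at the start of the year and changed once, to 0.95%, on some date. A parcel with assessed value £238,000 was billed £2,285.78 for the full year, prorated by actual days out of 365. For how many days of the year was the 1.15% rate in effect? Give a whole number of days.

19 days

Let d = days at the first rate; then 365 − d days at the second rate.
£238,000 × [1.15%·d + 0.95%·(365−d)] / 365 = £2,285.78
Solving gives d = 19, so the new rate took effect on January 20, 2015.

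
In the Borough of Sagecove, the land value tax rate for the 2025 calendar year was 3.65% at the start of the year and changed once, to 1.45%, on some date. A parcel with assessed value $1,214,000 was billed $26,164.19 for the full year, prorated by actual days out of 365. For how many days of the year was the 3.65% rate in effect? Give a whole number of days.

Let d = days at the first rate; then 365 − d days at the second rate.
$1,214,000 × [3.65%·d + 1.45%·(365−d)] / 365 = $26,164.19
Solving gives d = 117, so the new rate took effect on April 28, 2025.

117 days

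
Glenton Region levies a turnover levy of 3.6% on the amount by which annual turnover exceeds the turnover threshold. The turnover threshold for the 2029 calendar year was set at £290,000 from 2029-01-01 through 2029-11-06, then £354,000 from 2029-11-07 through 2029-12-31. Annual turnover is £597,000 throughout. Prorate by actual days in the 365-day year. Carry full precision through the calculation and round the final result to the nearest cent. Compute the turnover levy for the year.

2029-01-01 to 2029-11-06: 310 days, exemption £290,000 → (£597,000 − £290,000) × 3.6% × 310/365 = £9,386.6301
2029-11-07 to 2029-12-31: 55 days, exemption £354,000 → (£597,000 − £354,000) × 3.6% × 55/365 = £1,318.1918
Total = £10,704.8219

£10,704.82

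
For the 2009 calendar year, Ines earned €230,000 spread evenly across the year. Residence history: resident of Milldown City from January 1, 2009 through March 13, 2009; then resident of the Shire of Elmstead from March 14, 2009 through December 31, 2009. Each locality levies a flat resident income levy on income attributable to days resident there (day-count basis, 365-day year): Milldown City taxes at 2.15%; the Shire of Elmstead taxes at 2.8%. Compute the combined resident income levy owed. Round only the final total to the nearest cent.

Milldown City, January 1 – March 13, 2009: 72 days → €230,000 × 2.15% × 72/365 = €975.4521
The Shire of Elmstead, March 14 – December 31, 2009: 293 days → €230,000 × 2.8% × 293/365 = €5,169.6438
Total = €6,145.0959

€6,145.10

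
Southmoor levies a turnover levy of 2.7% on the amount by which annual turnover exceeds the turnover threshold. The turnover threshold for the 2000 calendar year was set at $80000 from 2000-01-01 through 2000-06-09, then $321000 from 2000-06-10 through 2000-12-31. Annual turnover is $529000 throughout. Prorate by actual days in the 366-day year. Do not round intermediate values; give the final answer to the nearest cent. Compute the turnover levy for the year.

2000-01-01 to 2000-06-09: 161 days, exemption $80000 → ($529000 − $80000) × 2.7% × 161/366 = $5332.7951
2000-06-10 to 2000-12-31: 205 days, exemption $321000 → ($529000 − $321000) × 2.7% × 205/366 = $3145.5738
Total = $8478.3689

$8478.37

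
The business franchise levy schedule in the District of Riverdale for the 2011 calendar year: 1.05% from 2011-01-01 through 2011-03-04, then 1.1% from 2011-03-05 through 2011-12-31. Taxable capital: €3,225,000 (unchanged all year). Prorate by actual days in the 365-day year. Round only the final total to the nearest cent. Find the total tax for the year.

2011-01-01 to 2011-03-04: 63 days at 1.05% → €3,225,000 × 1.05% × 63/365 = €5,844.7603
2011-03-05 to 2011-12-31: 302 days at 1.1% → €3,225,000 × 1.1% × 302/365 = €29,351.9178
Total = €35,196.6781

€35,196.68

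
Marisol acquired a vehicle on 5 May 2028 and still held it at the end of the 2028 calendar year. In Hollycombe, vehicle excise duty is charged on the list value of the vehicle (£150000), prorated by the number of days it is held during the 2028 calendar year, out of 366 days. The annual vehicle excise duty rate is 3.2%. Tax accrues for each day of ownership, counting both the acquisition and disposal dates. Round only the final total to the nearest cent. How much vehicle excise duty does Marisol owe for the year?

Days held (5 May – 31 December 2028): 241 out of 366
Tax = £150000 × 3.2% × 241/366 = £3160.6557

£3160.66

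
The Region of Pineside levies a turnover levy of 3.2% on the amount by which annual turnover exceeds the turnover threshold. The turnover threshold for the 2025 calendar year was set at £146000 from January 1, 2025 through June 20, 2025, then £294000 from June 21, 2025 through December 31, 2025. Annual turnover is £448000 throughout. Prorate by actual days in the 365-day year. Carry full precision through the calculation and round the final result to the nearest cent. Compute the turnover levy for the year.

January 1 – June 20, 2025: 171 days, exemption £146000 → (£448000 − £146000) × 3.2% × 171/365 = £4527.5178
June 21 – December 31, 2025: 194 days, exemption £294000 → (£448000 − £294000) × 3.2% × 194/365 = £2619.2658
Total = £7146.7836

£7146.78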